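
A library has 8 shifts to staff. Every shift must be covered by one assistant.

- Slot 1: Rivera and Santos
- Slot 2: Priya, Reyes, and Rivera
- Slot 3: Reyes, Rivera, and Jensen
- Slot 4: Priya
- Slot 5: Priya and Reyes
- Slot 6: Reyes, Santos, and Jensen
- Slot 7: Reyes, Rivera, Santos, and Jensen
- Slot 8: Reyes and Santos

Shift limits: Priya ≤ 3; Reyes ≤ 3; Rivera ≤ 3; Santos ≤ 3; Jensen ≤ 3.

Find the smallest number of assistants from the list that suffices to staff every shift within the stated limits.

8 slots to fill and no one can take more than 3, so at least ⌈8/3⌉ = 3 assistants are needed.
Priya, Reyes, and Rivera alone can cover everything: Slot 1→Rivera, Slot 2→Priya, Slot 3→Reyes, Slot 4→Priya, Slot 5→Priya, Slot 6→Reyes, Slot 7→Rivera, Slot 8→Reyes.

3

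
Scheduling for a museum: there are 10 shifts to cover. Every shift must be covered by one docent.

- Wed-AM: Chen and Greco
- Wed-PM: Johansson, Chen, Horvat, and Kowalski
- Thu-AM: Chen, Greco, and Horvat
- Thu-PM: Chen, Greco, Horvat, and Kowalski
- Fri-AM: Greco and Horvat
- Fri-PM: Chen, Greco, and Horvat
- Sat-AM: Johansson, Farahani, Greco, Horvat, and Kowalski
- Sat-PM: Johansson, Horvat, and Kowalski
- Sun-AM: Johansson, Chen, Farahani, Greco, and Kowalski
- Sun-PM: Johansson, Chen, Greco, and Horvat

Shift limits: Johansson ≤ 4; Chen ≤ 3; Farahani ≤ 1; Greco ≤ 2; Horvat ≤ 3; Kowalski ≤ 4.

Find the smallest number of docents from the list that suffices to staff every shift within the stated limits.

10 slots to fill and no one can take more than 4, so at least ⌈10/4⌉ = 3 docents are needed.
Johansson, Chen, and Horvat alone can cover everything: Wed-AM→Chen, Wed-PM→Johansson, Thu-AM→Chen, Thu-PM→Chen, Fri-AM→Horvat, Fri-PM→Horvat, Sat-AM→Johansson, Sat-PM→Johansson, Sun-AM→Johansson, Sun-PM→Horvat.

3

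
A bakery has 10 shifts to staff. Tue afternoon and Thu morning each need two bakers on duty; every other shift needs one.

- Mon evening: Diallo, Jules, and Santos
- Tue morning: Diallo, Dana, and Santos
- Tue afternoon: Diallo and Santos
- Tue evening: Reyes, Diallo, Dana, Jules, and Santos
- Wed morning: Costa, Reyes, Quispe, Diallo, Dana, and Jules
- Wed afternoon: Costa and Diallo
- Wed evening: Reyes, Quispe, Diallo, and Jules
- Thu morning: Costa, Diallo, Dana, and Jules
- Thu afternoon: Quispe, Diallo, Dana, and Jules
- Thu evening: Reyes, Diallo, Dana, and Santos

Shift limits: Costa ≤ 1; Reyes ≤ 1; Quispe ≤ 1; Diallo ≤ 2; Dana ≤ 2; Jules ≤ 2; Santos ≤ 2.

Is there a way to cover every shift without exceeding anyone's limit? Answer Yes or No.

No

Total capacity is 1+1+1+2+2+2+2 = 11 but 12 worker-slots are needed — infeasible.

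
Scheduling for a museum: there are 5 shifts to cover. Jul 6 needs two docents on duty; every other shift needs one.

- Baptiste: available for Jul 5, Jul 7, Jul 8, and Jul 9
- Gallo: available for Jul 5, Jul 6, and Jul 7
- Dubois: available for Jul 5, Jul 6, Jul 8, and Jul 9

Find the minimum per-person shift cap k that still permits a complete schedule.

With 3 docents and 6 worker-slots to fill, someone must work at least ⌈6/3⌉ = 2 shifts, so k ≥ 2.
k = 2 works: Jul 5→Gallo, Jul 6→Gallo+Dubois, Jul 7→Baptiste, Jul 8→Baptiste, Jul 9→Dubois.
Loads: Baptiste 2, Gallo 2, Dubois 2 — all ≤ 2.

2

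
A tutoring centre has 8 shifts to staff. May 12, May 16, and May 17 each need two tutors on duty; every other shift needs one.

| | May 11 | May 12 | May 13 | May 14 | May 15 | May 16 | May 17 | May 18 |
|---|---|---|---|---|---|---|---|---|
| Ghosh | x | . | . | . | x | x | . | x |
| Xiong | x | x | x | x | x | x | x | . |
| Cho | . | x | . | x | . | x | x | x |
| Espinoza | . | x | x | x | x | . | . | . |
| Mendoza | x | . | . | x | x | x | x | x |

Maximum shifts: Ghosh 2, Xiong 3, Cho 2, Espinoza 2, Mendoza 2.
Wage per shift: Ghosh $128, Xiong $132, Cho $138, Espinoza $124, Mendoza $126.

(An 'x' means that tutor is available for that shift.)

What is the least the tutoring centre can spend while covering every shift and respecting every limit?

$1428

Picking the cheapest available tutor for each shift independently would cost $1392, but that ignores the shift limits.
An optimal schedule: May 11→Ghosh, May 12→Xiong+Cho, May 13→Xiong, May 14→Espinoza, May 15→Espinoza, May 16→Ghosh+Mendoza, May 17→Xiong+Cho, May 18→Mendoza.
Total: 128 + 132 + 138 + 132 + 124 + 124 + 128 + 126 + 132 + 138 + 126 = $1428.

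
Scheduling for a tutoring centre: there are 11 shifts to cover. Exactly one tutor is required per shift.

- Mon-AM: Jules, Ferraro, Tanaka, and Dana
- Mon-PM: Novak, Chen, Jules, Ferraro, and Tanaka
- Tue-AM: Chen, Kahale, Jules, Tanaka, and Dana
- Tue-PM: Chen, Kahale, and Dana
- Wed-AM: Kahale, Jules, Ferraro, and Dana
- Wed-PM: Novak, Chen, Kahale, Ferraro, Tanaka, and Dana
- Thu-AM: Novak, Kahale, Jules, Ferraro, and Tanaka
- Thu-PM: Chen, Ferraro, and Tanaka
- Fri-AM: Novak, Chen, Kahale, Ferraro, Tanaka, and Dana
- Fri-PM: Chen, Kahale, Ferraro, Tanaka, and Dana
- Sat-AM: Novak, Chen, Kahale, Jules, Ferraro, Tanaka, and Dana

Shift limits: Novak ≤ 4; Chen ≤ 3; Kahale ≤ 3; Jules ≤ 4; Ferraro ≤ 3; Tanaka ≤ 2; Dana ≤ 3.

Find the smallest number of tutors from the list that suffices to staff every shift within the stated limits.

11 slots to fill and no one can take more than 4, so at least ⌈11/4⌉ = 3 tutors are needed.
Novak, Chen, and Jules alone can cover everything: Mon-AM→Jules, Mon-PM→Novak, Tue-AM→Jules, Tue-PM→Chen, Wed-AM→Jules, Wed-PM→Novak, Thu-AM→Novak, Thu-PM→Chen, Fri-AM→Novak, Fri-PM→Chen, Sat-AM→Jules.

3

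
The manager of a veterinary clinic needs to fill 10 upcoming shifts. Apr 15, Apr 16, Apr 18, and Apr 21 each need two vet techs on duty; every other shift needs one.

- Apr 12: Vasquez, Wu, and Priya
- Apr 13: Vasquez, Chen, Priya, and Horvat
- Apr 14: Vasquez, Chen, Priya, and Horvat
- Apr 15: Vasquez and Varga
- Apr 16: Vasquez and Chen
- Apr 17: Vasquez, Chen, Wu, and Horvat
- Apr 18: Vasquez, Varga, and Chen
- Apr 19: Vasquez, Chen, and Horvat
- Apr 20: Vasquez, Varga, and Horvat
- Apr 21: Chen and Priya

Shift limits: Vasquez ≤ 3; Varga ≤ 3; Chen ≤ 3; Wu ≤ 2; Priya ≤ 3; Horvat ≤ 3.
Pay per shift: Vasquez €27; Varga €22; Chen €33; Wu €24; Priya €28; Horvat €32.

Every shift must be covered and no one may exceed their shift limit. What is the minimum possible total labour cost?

Apr 15 can only be covered by Vasquez and Varga, so that assignment is forced.
Apr 16 can only be covered by Vasquez and Chen, so that assignment is forced.
Apr 21 can only be covered by Chen and Priya, so that assignment is forced.
Picking the cheapest available vet tech for each shift independently would cost €370, but that ignores the shift limits.
An optimal schedule: Apr 12→Wu, Apr 13→Priya, Apr 14→Priya, Apr 15→Varga+Vasquez, Apr 16→Vasquez+Chen, Apr 17→Wu, Apr 18→Varga+Vasquez, Apr 19→Horvat, Apr 20→Varga, Apr 21→Priya+Chen.
Total: 24 + 28 + 28 + 22 + 27 + 27 + 33 + 24 + 22 + 27 + 32 + 22 + 28 + 33 = €377.

€377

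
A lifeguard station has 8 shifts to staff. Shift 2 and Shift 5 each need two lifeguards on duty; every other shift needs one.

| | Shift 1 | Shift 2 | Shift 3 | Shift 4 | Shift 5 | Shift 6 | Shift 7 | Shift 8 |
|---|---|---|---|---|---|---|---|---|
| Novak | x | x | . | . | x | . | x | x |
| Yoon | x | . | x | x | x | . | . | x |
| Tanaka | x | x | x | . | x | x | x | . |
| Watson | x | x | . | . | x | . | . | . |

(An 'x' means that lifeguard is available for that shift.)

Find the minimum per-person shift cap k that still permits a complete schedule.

With 4 lifeguards and 10 worker-slots to fill, someone must work at least ⌈10/4⌉ = 3 shifts, so k ≥ 3.
k = 3 works: Shift 1→Yoon, Shift 2→Novak+Tanaka, Shift 3→Yoon, Shift 4→Yoon, Shift 5→Tanaka+Watson, Shift 6→Tanaka, Shift 7→Novak, Shift 8→Novak.
Loads: Novak 3, Yoon 3, Tanaka 3, Watson 1 — all ≤ 3.

3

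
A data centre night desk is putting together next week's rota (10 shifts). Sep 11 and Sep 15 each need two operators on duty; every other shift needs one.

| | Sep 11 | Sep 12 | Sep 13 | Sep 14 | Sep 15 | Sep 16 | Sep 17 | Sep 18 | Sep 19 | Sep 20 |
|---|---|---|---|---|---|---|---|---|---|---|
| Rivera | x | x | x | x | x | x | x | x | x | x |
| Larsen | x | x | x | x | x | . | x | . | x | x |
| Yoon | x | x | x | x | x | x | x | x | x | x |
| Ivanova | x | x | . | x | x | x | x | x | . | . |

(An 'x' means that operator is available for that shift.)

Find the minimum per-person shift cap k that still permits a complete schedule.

3

With 4 operators and 12 worker-slots to fill, someone must work at least ⌈12/4⌉ = 3 shifts, so k ≥ 3.
k = 3 works: Sep 11→Yoon+Ivanova, Sep 12→Larsen, Sep 13→Rivera, Sep 14→Yoon, Sep 15→Yoon+Ivanova, Sep 16→Rivera, Sep 17→Ivanova, Sep 18→Rivera, Sep 19→Larsen, Sep 20→Larsen.
Loads: Rivera 3, Larsen 3, Yoon 3, Ivanova 3 — all ≤ 3.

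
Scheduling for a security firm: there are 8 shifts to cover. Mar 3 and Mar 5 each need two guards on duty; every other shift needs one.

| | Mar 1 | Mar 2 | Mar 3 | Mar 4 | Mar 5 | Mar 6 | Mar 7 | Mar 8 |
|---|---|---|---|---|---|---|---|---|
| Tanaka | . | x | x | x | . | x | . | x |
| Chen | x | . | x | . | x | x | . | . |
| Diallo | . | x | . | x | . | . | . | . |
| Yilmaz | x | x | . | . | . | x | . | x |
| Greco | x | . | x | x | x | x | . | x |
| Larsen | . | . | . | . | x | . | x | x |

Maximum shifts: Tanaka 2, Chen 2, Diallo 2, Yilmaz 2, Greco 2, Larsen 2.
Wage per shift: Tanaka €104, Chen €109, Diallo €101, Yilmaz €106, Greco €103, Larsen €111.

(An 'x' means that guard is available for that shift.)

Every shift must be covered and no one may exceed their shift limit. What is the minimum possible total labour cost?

€1048

Mar 7 can only be covered by Larsen, so that assignment is forced.
Picking the cheapest available guard for each shift independently would cost €1041, but that ignores the shift limits.
An optimal schedule: Mar 1→Yilmaz, Mar 2→Diallo, Mar 3→Greco+Tanaka, Mar 4→Diallo, Mar 5→Greco+Chen, Mar 6→Tanaka, Mar 7→Larsen, Mar 8→Yilmaz.
Total: 106 + 101 + 103 + 104 + 101 + 103 + 109 + 104 + 111 + 106 = €1048.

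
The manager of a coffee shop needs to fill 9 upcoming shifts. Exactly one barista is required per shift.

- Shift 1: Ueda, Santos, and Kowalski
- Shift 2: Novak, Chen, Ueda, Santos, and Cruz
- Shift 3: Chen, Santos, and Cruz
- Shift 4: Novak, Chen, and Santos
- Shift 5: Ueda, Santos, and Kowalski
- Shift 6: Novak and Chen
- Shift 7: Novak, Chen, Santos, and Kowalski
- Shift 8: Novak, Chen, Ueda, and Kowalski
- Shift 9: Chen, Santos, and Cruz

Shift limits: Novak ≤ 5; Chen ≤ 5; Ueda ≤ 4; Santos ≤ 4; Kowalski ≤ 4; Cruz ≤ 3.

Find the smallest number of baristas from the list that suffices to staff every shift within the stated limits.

9 slots to fill and no one can take more than 5, so at least ⌈9/5⌉ = 2 baristas are needed.
Novak and Santos alone can cover everything: Shift 1→Santos, Shift 2→Novak, Shift 3→Santos, Shift 4→Novak, Shift 5→Santos, Shift 6→Novak, Shift 7→Novak, Shift 8→Novak, Shift 9→Santos.

2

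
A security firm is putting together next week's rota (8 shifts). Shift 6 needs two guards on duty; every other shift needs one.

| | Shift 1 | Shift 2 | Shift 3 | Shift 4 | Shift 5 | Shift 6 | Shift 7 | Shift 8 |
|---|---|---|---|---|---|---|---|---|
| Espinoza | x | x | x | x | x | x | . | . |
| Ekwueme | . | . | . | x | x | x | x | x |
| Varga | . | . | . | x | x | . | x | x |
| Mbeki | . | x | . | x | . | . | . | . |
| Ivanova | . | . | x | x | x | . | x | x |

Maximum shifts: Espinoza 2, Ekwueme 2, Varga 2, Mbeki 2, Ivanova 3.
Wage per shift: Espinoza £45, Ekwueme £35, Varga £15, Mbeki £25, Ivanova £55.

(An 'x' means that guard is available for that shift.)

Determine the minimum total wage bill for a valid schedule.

£295

Shift 1 can only be covered by Espinoza, so that assignment is forced.
Shift 6 can only be covered by Espinoza and Ekwueme, so that assignment is forced.
Picking the cheapest available guard for each shift independently would cost £255, but that ignores the shift limits.
An optimal schedule: Shift 1→Espinoza, Shift 2→Mbeki, Shift 3→Ivanova, Shift 4→Mbeki, Shift 5→Varga, Shift 6→Espinoza+Ekwueme, Shift 7→Ekwueme, Shift 8→Varga.
Total: 45 + 25 + 55 + 25 + 15 + 45 + 35 + 35 + 15 = £295.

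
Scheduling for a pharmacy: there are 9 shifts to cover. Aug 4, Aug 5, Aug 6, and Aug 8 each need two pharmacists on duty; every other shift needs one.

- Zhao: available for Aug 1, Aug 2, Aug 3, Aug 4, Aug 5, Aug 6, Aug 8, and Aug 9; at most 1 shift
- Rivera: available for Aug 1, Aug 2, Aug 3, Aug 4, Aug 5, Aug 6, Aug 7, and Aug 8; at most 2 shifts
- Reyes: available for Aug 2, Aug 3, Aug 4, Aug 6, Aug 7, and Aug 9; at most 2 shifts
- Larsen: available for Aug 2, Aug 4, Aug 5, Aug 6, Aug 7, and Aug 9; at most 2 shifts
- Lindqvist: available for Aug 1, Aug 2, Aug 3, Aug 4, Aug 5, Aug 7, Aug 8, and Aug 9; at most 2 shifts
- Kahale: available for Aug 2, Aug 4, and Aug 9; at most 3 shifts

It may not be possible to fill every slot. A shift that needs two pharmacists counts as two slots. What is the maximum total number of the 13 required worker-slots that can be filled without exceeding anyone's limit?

12

Total capacity across all pharmacists is 1+2+2+2+2+3 = 12, and 13 slots are needed, so at most 12 can be filled.
An assignment achieving 12: Aug 1→Zhao, Aug 2→Kahale, Aug 3→Rivera, Aug 4→Kahale, Aug 5→Larsen+Lindqvist, Aug 6→Reyes+Larsen, Aug 7→Reyes, Aug 8→Rivera+Lindqvist, Aug 9→Kahale.
Loads: Zhao 1/1, Rivera 2/2, Reyes 2/2, Larsen 2/2, Lindqvist 2/2, Kahale 3/3.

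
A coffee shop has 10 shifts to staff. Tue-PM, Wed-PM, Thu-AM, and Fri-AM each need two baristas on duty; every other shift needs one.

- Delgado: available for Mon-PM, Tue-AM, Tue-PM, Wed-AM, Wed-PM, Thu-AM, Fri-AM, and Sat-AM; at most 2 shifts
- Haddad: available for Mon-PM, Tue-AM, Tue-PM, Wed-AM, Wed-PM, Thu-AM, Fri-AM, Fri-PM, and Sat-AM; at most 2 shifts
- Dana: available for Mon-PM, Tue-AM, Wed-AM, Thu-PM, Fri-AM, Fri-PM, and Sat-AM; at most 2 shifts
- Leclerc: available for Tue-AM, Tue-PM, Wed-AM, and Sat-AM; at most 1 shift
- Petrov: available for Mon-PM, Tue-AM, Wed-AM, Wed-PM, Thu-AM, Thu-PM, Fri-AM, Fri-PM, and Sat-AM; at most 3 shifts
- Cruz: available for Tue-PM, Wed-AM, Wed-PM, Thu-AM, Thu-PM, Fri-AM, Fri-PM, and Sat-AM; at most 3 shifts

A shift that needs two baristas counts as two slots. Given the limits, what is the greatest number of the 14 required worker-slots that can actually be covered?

Total capacity across all baristas is 2+2+2+1+3+3 = 13, and 14 slots are needed, so at most 13 can be filled.
An assignment achieving 13: Mon-PM→Delgado, Tue-AM→Leclerc, Tue-PM→Delgado+Haddad, Wed-AM→Cruz, Wed-PM→Haddad+Petrov, Thu-AM→Petrov+Cruz, Thu-PM→Dana, Fri-AM→Petrov+Cruz, Fri-PM→Dana.
Loads: Delgado 2/2, Haddad 2/2, Dana 2/2, Leclerc 1/1, Petrov 3/3, Cruz 3/3.

13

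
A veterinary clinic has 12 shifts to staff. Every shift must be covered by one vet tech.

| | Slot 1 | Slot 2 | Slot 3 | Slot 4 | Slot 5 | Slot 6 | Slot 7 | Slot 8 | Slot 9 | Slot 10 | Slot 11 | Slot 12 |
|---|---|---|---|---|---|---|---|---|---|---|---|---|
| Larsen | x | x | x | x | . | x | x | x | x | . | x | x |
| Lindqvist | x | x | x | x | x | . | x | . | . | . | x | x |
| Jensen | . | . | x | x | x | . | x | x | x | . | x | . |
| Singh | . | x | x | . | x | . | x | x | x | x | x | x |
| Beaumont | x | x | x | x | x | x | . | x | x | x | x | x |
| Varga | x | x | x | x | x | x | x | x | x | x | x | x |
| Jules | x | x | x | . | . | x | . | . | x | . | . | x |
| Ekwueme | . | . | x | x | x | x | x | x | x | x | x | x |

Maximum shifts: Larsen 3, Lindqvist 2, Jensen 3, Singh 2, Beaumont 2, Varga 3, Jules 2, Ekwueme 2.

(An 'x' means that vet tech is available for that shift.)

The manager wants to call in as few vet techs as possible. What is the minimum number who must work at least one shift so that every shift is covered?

5

12 slots to fill and no one can take more than 3, so at least ⌈12/3⌉ = 4 vet techs are needed.
Any 4 vet techs together have capacity at most 3+3+3+2 = 11 < 12 slots, so 4 can never suffice.
Larsen, Lindqvist, Jensen, Singh, and Beaumont alone can cover everything: Slot 1→Larsen, Slot 2→Larsen, Slot 3→Beaumont, Slot 4→Lindqvist, Slot 5→Lindqvist, Slot 6→Larsen, Slot 7→Jensen, Slot 8→Jensen, Slot 9→Jensen, Slot 10→Singh, Slot 11→Beaumont, Slot 12→Singh.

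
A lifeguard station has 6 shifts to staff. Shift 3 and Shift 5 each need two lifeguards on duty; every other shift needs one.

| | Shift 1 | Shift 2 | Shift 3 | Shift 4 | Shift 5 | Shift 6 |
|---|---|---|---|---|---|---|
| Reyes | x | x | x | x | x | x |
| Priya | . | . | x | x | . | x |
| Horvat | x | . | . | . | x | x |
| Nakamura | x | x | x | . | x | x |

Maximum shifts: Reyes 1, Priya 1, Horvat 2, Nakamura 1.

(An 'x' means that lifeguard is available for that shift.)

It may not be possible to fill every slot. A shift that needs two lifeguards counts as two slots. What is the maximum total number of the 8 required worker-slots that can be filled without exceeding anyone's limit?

5

Total capacity across all lifeguards is 1+1+2+1 = 5, and 8 slots are needed, so at most 5 can be filled.
An assignment achieving 5: Shift 1→Horvat, Shift 2→Reyes, Shift 3→Nakamura, Shift 4→Priya, Shift 5→Horvat.
Loads: Reyes 1/1, Priya 1/1, Horvat 2/2, Nakamura 1/1.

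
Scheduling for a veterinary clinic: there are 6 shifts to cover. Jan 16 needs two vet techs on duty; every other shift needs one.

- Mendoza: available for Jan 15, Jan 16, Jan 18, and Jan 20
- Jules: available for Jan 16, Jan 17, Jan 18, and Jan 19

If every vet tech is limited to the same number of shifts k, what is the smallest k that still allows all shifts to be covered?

4

With 2 vet techs and 7 worker-slots to fill, someone must work at least ⌈7/2⌉ = 4 shifts, so k ≥ 4.
k = 4 works: Jan 15→Mendoza, Jan 16→Mendoza+Jules, Jan 17→Jules, Jan 18→Mendoza, Jan 19→Jules, Jan 20→Mendoza.
Loads: Mendoza 4, Jules 3 — all ≤ 4.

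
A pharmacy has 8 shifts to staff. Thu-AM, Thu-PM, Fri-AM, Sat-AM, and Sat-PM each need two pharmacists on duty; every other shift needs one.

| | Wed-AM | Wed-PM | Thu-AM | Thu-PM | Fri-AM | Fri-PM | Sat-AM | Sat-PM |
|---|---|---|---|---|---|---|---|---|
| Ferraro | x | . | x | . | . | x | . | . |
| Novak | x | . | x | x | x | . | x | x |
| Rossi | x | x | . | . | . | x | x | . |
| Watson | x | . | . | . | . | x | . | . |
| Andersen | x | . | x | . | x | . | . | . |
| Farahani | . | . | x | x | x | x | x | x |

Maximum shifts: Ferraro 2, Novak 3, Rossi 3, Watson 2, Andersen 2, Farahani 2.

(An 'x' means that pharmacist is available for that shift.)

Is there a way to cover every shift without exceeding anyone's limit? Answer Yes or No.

Total capacity is 14 and 13 slots are needed, so capacity alone doesn't rule it out.
Shifts {Thu-PM, Fri-AM, Sat-AM, Sat-PM} need 8 worker-slots in total, but the pharmacists available for any of those shifts (Novak, Rossi, Andersen, and Farahani) can supply at most 7 among them. So no valid schedule exists.

No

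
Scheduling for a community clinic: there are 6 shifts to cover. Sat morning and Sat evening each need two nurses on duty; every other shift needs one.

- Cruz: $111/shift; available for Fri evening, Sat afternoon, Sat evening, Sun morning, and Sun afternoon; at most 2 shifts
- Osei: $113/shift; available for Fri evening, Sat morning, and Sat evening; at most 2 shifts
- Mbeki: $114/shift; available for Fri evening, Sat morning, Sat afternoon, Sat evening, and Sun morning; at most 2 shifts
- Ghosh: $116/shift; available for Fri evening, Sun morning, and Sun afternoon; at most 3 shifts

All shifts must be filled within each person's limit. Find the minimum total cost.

$908

Sat morning can only be covered by Osei and Mbeki, so that assignment is forced.
Picking the cheapest available nurse for each shift independently would cost $895, but that ignores the shift limits.
An optimal schedule: Fri evening→Ghosh, Sat morning→Osei+Mbeki, Sat afternoon→Cruz, Sat evening→Osei+Mbeki, Sun morning→Ghosh, Sun afternoon→Cruz.
Total: 116 + 113 + 114 + 111 + 113 + 114 + 116 + 111 = $908.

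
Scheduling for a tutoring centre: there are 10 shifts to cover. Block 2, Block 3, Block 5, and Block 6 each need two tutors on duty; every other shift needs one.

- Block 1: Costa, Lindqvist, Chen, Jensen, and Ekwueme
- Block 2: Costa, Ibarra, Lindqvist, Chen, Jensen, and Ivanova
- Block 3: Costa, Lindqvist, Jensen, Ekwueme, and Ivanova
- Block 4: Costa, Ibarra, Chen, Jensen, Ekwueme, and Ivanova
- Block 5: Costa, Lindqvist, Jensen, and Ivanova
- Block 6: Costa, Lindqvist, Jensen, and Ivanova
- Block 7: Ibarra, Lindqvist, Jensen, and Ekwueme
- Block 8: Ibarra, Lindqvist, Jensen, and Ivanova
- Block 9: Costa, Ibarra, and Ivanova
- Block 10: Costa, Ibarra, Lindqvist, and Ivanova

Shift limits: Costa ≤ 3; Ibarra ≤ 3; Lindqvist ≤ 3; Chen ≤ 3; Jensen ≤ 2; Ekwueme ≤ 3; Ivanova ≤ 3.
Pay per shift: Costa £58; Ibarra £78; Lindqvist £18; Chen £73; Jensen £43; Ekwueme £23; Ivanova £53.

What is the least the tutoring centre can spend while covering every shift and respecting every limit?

Picking the cheapest available tutor for each shift independently would cost £372, but that ignores the shift limits.
An optimal schedule: Block 1→Ekwueme, Block 2→Ivanova+Costa, Block 3→Ekwueme+Costa, Block 4→Ekwueme, Block 5→Jensen+Ivanova, Block 6→Jensen+Costa, Block 7→Lindqvist, Block 8→Lindqvist, Block 9→Ivanova, Block 10→Lindqvist.
Total: 23 + 53 + 58 + 23 + 58 + 23 + 43 + 53 + 43 + 58 + 18 + 18 + 53 + 18 = £542.

£542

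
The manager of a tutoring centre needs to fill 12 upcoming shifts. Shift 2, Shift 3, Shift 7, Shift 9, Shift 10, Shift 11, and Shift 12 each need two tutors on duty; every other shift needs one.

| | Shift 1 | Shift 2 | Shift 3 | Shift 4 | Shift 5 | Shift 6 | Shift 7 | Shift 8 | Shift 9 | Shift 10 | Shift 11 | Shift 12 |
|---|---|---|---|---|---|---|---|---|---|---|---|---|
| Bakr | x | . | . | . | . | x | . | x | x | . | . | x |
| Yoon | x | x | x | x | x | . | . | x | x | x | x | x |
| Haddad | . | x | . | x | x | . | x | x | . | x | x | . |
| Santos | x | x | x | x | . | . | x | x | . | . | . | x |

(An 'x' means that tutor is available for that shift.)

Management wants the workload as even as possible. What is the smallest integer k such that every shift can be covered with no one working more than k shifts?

With 4 tutors and 19 worker-slots to fill, someone must work at least ⌈19/4⌉ = 5 shifts, so k ≥ 5.
k = 5 works: Shift 1→Bakr, Shift 2→Haddad+Santos, Shift 3→Yoon+Santos, Shift 4→Haddad, Shift 5→Yoon, Shift 6→Bakr, Shift 7→Haddad+Santos, Shift 8→Bakr, Shift 9→Bakr+Yoon, Shift 10→Yoon+Haddad, Shift 11→Yoon+Haddad, Shift 12→Bakr+Santos.
Loads: Bakr 5, Yoon 5, Haddad 5, Santos 4 — all ≤ 5.

5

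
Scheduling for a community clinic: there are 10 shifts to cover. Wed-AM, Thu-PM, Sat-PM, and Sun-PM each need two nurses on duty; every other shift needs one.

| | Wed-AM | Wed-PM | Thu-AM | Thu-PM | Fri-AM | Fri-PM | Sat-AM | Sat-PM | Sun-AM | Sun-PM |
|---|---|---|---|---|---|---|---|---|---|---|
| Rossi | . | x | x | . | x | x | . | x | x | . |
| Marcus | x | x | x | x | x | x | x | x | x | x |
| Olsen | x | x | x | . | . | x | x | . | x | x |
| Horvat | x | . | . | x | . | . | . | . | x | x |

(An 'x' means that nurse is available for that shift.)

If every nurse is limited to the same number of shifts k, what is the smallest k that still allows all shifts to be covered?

With 4 nurses and 14 worker-slots to fill, someone must work at least ⌈14/4⌉ = 4 shifts, so k ≥ 4.
k = 4 works: Wed-AM→Marcus+Olsen, Wed-PM→Rossi, Thu-AM→Rossi, Thu-PM→Marcus+Horvat, Fri-AM→Rossi, Fri-PM→Olsen, Sat-AM→Marcus, Sat-PM→Rossi+Marcus, Sun-AM→Olsen, Sun-PM→Olsen+Horvat.
Loads: Rossi 4, Marcus 4, Olsen 4, Horvat 2 — all ≤ 4.

4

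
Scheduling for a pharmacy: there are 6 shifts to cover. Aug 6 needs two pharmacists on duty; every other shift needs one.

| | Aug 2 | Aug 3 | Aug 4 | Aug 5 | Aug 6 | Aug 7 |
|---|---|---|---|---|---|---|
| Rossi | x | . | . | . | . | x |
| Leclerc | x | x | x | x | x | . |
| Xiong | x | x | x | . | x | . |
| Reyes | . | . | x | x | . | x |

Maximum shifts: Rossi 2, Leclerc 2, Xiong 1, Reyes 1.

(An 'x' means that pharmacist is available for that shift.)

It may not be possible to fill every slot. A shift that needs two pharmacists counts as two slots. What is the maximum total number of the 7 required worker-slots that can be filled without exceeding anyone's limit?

6

Total capacity across all pharmacists is 2+2+1+1 = 6, and 7 slots are needed, so at most 6 can be filled.
An assignment achieving 6: Aug 2→Rossi, Aug 3→Leclerc, Aug 4→Reyes, Aug 5→Leclerc, Aug 6→Xiong, Aug 7→Rossi.
Loads: Rossi 2/2, Leclerc 2/2, Xiong 1/1, Reyes 1/1.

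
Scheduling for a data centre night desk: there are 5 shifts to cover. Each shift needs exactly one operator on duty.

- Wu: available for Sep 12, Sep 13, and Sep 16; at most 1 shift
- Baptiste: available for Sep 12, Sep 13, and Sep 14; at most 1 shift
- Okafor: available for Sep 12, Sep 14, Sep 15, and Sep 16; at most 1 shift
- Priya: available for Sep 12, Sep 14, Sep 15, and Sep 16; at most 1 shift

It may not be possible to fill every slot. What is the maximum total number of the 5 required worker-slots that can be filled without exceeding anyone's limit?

4

Total capacity across all operators is 1+1+1+1 = 4, and 5 slots are needed, so at most 4 can be filled.
An assignment achieving 4: Sep 13→Wu, Sep 14→Baptiste, Sep 15→Okafor, Sep 16→Priya.
Loads: Wu 1/1, Baptiste 1/1, Okafor 1/1, Priya 1/1.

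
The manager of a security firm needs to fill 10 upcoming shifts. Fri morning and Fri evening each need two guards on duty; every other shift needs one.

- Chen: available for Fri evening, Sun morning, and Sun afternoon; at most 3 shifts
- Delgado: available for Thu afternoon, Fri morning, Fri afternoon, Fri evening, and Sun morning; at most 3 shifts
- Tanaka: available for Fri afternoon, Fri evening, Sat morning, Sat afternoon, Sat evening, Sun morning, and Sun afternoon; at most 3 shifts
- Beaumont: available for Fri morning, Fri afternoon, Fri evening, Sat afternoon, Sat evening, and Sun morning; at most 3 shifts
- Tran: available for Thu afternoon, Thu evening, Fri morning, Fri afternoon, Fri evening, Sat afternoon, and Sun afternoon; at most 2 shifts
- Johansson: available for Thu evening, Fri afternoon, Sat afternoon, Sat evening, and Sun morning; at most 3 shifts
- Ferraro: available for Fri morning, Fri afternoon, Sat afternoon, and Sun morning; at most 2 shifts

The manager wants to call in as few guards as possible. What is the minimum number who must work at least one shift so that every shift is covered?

12 slots to fill and no one can take more than 3, so at least ⌈12/3⌉ = 4 guards are needed.
Delgado, Tanaka, Beaumont, and Johansson alone can cover everything: Thu afternoon→Delgado, Thu evening→Johansson, Fri morning→Delgado+Beaumont, Fri afternoon→Johansson, Fri evening→Delgado+Tanaka, Sat morning→Tanaka, Sat afternoon→Beaumont, Sat evening→Beaumont, Sun morning→Johansson, Sun afternoon→Tanaka.

4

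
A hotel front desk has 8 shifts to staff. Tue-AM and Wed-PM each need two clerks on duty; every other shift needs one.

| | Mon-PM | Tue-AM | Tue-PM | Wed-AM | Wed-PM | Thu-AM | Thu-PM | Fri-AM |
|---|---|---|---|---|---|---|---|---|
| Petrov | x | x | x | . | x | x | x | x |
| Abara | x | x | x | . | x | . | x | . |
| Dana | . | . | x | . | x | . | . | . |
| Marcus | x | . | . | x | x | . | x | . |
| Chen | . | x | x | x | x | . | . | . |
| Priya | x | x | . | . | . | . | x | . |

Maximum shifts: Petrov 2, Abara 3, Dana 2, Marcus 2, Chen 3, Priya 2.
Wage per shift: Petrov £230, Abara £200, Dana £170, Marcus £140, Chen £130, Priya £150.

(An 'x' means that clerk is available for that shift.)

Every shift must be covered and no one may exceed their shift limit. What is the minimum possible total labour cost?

£1600

Thu-AM can only be covered by Petrov, so that assignment is forced.
Fri-AM can only be covered by Petrov, so that assignment is forced.
Picking the cheapest available clerk for each shift independently would cost £1550, but that ignores the shift limits.
An optimal schedule: Mon-PM→Marcus, Tue-AM→Chen+Priya, Tue-PM→Chen, Wed-AM→Chen, Wed-PM→Marcus+Dana, Thu-AM→Petrov, Thu-PM→Priya, Fri-AM→Petrov.
Total: 140 + 130 + 150 + 130 + 130 + 140 + 170 + 230 + 150 + 230 = £1600.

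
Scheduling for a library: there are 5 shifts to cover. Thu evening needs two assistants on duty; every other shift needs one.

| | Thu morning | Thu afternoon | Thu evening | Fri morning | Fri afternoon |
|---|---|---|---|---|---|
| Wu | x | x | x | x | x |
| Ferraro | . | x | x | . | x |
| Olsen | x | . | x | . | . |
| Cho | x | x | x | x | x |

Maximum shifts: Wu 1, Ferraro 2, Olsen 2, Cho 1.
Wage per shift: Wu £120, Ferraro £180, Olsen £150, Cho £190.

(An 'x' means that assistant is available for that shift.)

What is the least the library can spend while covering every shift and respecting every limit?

£970

Picking the cheapest available assistant for each shift independently would cost £750, but that ignores the shift limits.
An optimal schedule: Thu morning→Olsen, Thu afternoon→Ferraro, Thu evening→Olsen+Cho, Fri morning→Wu, Fri afternoon→Ferraro.
Total: 150 + 180 + 150 + 190 + 120 + 180 = £970.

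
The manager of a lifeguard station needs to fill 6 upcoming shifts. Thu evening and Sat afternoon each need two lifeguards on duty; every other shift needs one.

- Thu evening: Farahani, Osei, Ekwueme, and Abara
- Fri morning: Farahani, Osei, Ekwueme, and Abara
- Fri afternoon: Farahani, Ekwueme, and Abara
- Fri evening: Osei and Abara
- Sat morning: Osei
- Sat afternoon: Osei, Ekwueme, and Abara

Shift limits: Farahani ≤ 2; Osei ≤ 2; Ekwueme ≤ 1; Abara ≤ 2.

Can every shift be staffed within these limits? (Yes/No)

No

Total capacity is 2+2+1+2 = 7 but 8 worker-slots are needed — infeasible.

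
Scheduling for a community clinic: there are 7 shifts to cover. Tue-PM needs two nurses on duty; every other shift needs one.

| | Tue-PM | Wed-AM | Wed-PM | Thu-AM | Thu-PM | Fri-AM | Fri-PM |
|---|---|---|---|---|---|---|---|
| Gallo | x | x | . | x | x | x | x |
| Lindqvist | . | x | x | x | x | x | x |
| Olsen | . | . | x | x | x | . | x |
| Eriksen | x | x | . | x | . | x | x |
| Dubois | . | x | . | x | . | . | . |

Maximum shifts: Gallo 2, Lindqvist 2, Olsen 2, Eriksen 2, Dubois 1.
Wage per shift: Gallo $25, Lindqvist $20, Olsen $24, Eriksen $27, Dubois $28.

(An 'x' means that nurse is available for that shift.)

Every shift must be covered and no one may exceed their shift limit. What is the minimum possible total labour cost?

Tue-PM can only be covered by Gallo and Eriksen, so that assignment is forced.
Picking the cheapest available nurse for each shift independently would cost $172, but that ignores the shift limits.
An optimal schedule: Tue-PM→Gallo+Eriksen, Wed-AM→Eriksen, Wed-PM→Lindqvist, Thu-AM→Olsen, Thu-PM→Gallo, Fri-AM→Lindqvist, Fri-PM→Olsen.
Total: 25 + 27 + 27 + 20 + 24 + 25 + 20 + 24 = $192.

$192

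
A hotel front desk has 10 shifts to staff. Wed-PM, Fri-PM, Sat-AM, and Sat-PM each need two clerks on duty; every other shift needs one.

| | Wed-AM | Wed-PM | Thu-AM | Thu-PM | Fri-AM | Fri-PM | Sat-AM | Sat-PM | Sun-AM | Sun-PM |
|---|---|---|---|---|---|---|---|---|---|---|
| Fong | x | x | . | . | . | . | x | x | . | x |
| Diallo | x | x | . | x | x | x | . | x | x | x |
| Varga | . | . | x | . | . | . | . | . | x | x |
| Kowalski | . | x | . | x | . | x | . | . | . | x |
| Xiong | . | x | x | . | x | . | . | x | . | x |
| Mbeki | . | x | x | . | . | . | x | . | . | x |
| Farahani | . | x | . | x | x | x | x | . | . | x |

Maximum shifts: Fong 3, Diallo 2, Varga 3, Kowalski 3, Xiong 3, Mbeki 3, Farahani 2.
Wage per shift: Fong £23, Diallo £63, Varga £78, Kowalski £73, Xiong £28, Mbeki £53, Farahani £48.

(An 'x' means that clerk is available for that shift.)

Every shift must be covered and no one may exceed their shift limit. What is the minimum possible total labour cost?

Picking the cheapest available clerk for each shift independently would cost £497, but that ignores the shift limits.
An optimal schedule: Wed-AM→Fong, Wed-PM→Mbeki+Kowalski, Thu-AM→Xiong, Thu-PM→Farahani, Fri-AM→Xiong, Fri-PM→Farahani+Diallo, Sat-AM→Fong+Mbeki, Sat-PM→Fong+Xiong, Sun-AM→Diallo, Sun-PM→Mbeki.
Total: 23 + 53 + 73 + 28 + 48 + 28 + 48 + 63 + 23 + 53 + 23 + 28 + 63 + 53 = £607.

£607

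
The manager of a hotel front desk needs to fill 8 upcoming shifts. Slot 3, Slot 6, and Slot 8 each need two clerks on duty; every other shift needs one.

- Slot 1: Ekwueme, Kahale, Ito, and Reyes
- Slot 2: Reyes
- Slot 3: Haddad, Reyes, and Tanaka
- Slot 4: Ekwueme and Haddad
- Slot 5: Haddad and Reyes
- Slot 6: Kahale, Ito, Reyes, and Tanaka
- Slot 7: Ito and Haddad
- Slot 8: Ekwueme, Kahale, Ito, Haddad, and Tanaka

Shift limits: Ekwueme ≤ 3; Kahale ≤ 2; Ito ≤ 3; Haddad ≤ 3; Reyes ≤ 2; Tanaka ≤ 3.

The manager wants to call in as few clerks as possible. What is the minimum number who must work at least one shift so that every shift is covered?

11 slots to fill and no one can take more than 3, so at least ⌈11/3⌉ = 4 clerks are needed.
Ekwueme, Haddad, Reyes, and Tanaka alone can cover everything: Slot 1→Ekwueme, Slot 2→Reyes, Slot 3→Haddad+Tanaka, Slot 4→Ekwueme, Slot 5→Haddad, Slot 6→Reyes+Tanaka, Slot 7→Haddad, Slot 8→Ekwueme+Tanaka.

4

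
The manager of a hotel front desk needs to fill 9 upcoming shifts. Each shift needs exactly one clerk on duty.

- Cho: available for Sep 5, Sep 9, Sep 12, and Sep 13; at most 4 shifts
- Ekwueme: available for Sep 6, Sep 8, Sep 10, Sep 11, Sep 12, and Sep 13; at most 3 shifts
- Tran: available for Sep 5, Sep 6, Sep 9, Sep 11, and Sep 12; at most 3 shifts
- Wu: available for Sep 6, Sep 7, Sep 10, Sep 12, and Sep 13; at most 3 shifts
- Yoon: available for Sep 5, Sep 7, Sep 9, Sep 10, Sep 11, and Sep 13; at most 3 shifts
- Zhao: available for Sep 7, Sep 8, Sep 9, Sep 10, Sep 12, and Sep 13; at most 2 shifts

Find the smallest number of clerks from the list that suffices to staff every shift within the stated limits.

3

9 slots to fill and no one can take more than 4, so at least ⌈9/4⌉ = 3 clerks are needed.
Cho, Ekwueme, and Wu alone can cover everything: Sep 5→Cho, Sep 6→Ekwueme, Sep 7→Wu, Sep 8→Ekwueme, Sep 9→Cho, Sep 10→Wu, Sep 11→Ekwueme, Sep 12→Cho, Sep 13→Cho.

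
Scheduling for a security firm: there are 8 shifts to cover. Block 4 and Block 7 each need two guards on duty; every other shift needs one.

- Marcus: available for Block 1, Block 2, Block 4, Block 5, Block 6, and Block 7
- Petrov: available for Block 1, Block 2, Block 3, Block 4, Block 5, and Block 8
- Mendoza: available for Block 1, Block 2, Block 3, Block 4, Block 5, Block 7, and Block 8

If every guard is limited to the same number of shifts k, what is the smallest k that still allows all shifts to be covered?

With 3 guards and 10 worker-slots to fill, someone must work at least ⌈10/3⌉ = 4 shifts, so k ≥ 4.
k = 4 works: Block 1→Marcus, Block 2→Marcus, Block 3→Petrov, Block 4→Petrov+Mendoza, Block 5→Petrov, Block 6→Marcus, Block 7→Marcus+Mendoza, Block 8→Petrov.
Loads: Marcus 4, Petrov 4, Mendoza 2 — all ≤ 4.

4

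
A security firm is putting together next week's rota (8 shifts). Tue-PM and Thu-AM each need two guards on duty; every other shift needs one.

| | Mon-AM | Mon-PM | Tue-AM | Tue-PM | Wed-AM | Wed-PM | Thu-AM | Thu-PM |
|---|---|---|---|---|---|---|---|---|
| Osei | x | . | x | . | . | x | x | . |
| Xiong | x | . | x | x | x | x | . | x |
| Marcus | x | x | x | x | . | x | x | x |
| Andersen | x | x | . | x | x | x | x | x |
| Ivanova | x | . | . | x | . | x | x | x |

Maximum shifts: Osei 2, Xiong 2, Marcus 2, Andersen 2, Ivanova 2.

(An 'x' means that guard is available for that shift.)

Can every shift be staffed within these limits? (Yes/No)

Yes

One valid schedule: Mon-AM→Osei, Mon-PM→Marcus, Tue-AM→Osei, Tue-PM→Andersen+Ivanova, Wed-AM→Xiong, Wed-PM→Marcus, Thu-AM→Andersen+Ivanova, Thu-PM→Xiong.
Loads: Osei 2/2, Xiong 2/2, Marcus 2/2, Andersen 2/2, Ivanova 2/2 — all within limits.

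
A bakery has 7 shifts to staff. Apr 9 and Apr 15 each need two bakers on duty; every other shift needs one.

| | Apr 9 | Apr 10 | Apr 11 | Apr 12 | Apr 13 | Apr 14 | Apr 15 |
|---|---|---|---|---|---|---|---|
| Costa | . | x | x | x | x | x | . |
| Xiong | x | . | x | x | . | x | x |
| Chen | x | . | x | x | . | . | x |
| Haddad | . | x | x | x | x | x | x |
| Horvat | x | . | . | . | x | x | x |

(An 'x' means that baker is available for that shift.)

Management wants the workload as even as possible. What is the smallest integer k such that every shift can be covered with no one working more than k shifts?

2

With 5 bakers and 9 worker-slots to fill, someone must work at least ⌈9/5⌉ = 2 shifts, so k ≥ 2.
k = 2 works: Apr 9→Xiong+Chen, Apr 10→Costa, Apr 11→Xiong, Apr 12→Chen, Apr 13→Costa, Apr 14→Haddad, Apr 15→Haddad+Horvat.
Loads: Costa 2, Xiong 2, Chen 2, Haddad 2, Horvat 1 — all ≤ 2.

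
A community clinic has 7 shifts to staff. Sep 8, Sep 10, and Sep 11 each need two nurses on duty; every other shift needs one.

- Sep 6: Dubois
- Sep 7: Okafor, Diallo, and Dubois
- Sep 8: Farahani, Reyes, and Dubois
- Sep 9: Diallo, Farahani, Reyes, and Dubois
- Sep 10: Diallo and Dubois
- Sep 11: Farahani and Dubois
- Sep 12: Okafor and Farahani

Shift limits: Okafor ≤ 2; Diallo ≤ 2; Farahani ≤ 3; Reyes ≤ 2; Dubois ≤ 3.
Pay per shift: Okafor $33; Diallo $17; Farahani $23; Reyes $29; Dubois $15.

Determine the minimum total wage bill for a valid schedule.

Sep 6 can only be covered by Dubois, so that assignment is forced.
Sep 10 can only be covered by Diallo and Dubois, so that assignment is forced.
Sep 11 can only be covered by Farahani and Dubois, so that assignment is forced.
Picking the cheapest available nurse for each shift independently would cost $176, but that ignores the shift limits.
An optimal schedule: Sep 6→Dubois, Sep 7→Diallo, Sep 8→Farahani+Reyes, Sep 9→Reyes, Sep 10→Dubois+Diallo, Sep 11→Dubois+Farahani, Sep 12→Farahani.
Total: 15 + 17 + 23 + 29 + 29 + 15 + 17 + 15 + 23 + 23 = $206.

$206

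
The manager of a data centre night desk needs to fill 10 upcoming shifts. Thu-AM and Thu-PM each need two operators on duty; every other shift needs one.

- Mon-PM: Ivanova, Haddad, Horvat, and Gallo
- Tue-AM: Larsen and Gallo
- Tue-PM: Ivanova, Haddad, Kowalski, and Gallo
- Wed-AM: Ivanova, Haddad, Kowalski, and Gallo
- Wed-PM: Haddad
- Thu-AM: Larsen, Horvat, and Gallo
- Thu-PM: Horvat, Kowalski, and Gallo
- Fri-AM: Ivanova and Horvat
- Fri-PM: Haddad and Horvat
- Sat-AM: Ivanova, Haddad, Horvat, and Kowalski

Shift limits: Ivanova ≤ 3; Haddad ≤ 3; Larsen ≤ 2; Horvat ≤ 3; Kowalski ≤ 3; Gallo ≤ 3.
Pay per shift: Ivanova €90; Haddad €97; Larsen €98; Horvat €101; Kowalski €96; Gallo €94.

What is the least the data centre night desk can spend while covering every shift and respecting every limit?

Wed-PM can only be covered by Haddad, so that assignment is forced.
Picking the cheapest available operator for each shift independently would cost €1120, but that ignores the shift limits.
An optimal schedule: Mon-PM→Ivanova, Tue-AM→Gallo, Tue-PM→Ivanova, Wed-AM→Kowalski, Wed-PM→Haddad, Thu-AM→Gallo+Larsen, Thu-PM→Gallo+Kowalski, Fri-AM→Ivanova, Fri-PM→Haddad, Sat-AM→Kowalski.
Total: 90 + 94 + 90 + 96 + 97 + 94 + 98 + 94 + 96 + 90 + 97 + 96 = €1132.

€1132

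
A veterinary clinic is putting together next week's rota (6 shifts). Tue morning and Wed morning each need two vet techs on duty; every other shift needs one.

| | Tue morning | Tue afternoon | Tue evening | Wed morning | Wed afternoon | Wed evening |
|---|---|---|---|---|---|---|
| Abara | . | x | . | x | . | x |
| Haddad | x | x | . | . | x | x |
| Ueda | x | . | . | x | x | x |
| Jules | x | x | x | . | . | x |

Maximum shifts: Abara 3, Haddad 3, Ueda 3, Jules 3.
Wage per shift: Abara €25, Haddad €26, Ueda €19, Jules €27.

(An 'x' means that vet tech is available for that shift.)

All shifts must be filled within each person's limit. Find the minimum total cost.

Tue evening can only be covered by Jules, so that assignment is forced.
Wed morning can only be covered by Abara and Ueda, so that assignment is forced.
Picking the cheapest available vet tech for each shift independently would cost €179, but that ignores the shift limits.
An optimal schedule: Tue morning→Ueda+Haddad, Tue afternoon→Abara, Tue evening→Jules, Wed morning→Ueda+Abara, Wed afternoon→Ueda, Wed evening→Abara.
Total: 19 + 26 + 25 + 27 + 19 + 25 + 19 + 25 = €185.

€185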